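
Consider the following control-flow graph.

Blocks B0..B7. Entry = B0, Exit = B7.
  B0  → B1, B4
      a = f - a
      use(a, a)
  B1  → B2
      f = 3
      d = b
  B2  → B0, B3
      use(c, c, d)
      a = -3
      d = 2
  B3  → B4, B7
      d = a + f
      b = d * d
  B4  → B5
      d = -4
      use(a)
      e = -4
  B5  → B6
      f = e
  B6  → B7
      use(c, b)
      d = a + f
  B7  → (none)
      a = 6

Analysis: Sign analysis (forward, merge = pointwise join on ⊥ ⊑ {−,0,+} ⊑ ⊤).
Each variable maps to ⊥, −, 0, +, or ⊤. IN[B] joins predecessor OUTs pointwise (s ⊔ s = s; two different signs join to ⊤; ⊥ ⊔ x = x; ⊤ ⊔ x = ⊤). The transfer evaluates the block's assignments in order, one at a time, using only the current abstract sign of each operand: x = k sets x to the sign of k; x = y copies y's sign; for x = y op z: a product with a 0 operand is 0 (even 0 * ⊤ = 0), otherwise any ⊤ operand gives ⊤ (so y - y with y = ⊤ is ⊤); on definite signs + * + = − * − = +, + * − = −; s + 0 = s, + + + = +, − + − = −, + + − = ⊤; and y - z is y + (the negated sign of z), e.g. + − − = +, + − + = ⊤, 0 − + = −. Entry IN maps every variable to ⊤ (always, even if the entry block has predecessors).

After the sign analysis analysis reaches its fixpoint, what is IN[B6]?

Fixpoint table:
  B0:   IN=(all ⊤)   OUT=(all ⊤)
  B1:   IN=(all ⊤)   OUT={f:+; rest ⊤}
  B2:   IN={f:+; rest ⊤}   OUT={a:-, d:+, f:+; rest ⊤}
  B3:   IN={a:-, d:+, f:+; rest ⊤}   OUT={a:-, f:+; rest ⊤}
  B4:   IN=(all ⊤)   OUT={d:-, e:-; rest ⊤}
  B5:   IN={d:-, e:-; rest ⊤}   OUT={d:-, e:-, f:-; rest ⊤}
  B6:   IN={d:-, e:-, f:-; rest ⊤}   OUT={e:-, f:-; rest ⊤}
  B7:   IN=(all ⊤)   OUT={a:+; rest ⊤}

Merge at B6: IN[B6] = OUT[B5] = {a: ⊤, b: ⊤, c: ⊤, d: -, e: -, f: -}

Answer: {a: ⊤, b: ⊤, c: ⊤, d: -, e: -, f: -}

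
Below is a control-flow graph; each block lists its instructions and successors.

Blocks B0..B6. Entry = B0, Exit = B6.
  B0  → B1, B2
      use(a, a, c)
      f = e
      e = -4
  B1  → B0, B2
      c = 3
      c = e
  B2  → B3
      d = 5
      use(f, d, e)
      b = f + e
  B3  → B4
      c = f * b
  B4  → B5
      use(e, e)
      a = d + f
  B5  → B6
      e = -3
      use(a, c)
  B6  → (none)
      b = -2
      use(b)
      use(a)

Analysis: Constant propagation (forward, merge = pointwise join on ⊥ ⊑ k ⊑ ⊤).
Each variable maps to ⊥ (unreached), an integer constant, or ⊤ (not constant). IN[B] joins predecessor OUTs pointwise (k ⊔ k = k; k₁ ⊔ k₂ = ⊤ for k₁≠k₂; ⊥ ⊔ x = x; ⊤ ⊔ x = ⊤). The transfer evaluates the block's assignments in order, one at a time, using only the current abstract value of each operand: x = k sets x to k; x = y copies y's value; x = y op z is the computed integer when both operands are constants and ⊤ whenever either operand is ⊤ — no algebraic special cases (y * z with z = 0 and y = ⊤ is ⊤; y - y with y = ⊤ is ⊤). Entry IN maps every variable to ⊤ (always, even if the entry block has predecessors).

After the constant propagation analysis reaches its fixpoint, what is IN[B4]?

Answer: {a: ⊤, b: ⊤, c: ⊤, d: 5, e: -4, f: ⊤}

Working:
Fixpoint table:
  B0:  IN=(all ⊤)  OUT={e:-4; rest ⊤}
  B1:  IN={e:-4; rest ⊤}  OUT={c:-4, e:-4; rest ⊤}
  B2:  IN={e:-4; rest ⊤}  OUT={d:5, e:-4; rest ⊤}
  B3:  IN={d:5, e:-4; rest ⊤}  OUT={d:5, e:-4; rest ⊤}
  B4:  IN={d:5, e:-4; rest ⊤}  OUT={d:5, e:-4; rest ⊤}
  B5:  IN={d:5, e:-4; rest ⊤}  OUT={d:5, e:-3; rest ⊤}
  B6:  IN={d:5, e:-3; rest ⊤}  OUT={b:-2, d:5, e:-3; rest ⊤}

Merge at B4: IN[B4] = OUT[B3] = {a: ⊤, b: ⊤, c: ⊤, d: 5, e: -4, f: ⊤}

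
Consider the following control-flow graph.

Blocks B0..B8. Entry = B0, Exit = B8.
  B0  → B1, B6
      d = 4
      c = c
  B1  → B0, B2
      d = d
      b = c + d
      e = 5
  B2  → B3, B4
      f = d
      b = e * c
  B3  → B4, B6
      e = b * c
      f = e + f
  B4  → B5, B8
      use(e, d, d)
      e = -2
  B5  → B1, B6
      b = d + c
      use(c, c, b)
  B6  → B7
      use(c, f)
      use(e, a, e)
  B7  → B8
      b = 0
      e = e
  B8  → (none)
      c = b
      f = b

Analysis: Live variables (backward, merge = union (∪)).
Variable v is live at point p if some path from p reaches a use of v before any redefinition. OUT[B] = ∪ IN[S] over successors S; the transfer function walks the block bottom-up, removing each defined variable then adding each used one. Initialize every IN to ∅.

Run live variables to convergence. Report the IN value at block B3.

Answer: {a, b, c, d, f}

Working:
Converged values:
  B0:   IN={a, c, e, f}   OUT={a, c, d, e, f}
  B1:   IN={a, c, d, f}   OUT={a, c, d, e, f}
  B2:   IN={a, c, d, e}   OUT={a, b, c, d, e, f}
  B3:   IN={a, b, c, d, f}   OUT={a, b, c, d, e, f}
  B4:   IN={a, b, c, d, e, f}   OUT={a, b, c, d, e, f}
  B5:   IN={a, c, d, e, f}   OUT={a, c, d, e, f}
  B6:   IN={a, c, e, f}   OUT={e}
  B7:   IN={e}   OUT={b}
  B8:   IN={b}   OUT={}

Merge at B3: OUT[B3] = IN[B4] ⊔ IN[B6] = {a, b, c, d, e, f}
Applying B3's transfer function to that OUT value gives IN[B3] (row B3 above).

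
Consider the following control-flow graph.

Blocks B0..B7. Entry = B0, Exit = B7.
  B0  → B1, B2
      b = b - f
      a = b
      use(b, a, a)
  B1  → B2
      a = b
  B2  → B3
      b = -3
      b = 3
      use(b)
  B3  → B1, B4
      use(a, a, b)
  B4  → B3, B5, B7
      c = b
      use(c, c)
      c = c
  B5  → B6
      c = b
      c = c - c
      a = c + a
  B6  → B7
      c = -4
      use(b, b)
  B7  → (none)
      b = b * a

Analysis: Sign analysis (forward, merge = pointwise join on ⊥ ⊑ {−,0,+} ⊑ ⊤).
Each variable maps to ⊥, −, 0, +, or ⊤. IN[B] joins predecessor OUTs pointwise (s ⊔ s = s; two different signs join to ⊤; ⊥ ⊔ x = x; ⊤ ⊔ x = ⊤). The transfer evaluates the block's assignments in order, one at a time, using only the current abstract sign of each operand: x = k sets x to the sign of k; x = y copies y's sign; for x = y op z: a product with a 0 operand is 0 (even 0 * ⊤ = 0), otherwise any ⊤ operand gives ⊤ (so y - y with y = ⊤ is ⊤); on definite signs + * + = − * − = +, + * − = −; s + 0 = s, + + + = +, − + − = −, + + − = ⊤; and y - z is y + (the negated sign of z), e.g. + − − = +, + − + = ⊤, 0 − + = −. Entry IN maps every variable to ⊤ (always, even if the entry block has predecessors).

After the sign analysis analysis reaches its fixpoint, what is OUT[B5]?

Answer: {a: ⊤, b: +, c: ⊤, d: ⊤, e: ⊤, f: ⊤}

Derivation:
Per-block solution:
  B0: | IN=(all ⊤) | OUT=(all ⊤)
  B1: | IN=(all ⊤) | OUT=(all ⊤)
  B2: | IN=(all ⊤) | OUT={b:+; rest ⊤}
  B3: | IN={b:+; rest ⊤} | OUT={b:+; rest ⊤}
  B4: | IN={b:+; rest ⊤} | OUT={b:+, c:+; rest ⊤}
  B5: | IN={b:+, c:+; rest ⊤} | OUT={b:+; rest ⊤}
  B6: | IN={b:+; rest ⊤} | OUT={b:+, c:-; rest ⊤}
  B7: | IN={b:+; rest ⊤} | OUT=(all ⊤)

Merge at B5: IN[B5] = OUT[B4] = {a: ⊤, b: +, c: +, d: ⊤, e: ⊤, f: ⊤}
Applying B5's transfer function to that IN value gives OUT[B5] (row B5 above).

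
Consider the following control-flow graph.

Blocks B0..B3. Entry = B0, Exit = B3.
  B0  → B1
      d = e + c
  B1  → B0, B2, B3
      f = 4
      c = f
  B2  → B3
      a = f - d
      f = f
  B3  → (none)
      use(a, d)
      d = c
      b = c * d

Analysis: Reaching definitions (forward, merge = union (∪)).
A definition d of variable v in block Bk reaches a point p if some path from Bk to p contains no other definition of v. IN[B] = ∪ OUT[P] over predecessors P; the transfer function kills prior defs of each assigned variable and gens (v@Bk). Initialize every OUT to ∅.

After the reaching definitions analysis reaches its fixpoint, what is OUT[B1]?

Answer: {c@B1, d@B0, f@B1}

Trace:
Fixpoint table:
  B0:   IN={c@B1, d@B0, f@B1}   OUT={c@B1, d@B0, f@B1}
  B1:   IN={c@B1, d@B0, f@B1}   OUT={c@B1, d@B0, f@B1}
  B2:   IN={c@B1, d@B0, f@B1}   OUT={a@B2, c@B1, d@B0, f@B2}
  B3:   IN={a@B2, c@B1, d@B0, f@B1, f@B2}   OUT={a@B2, b@B3, c@B1, d@B3, f@B1, f@B2}

Merge at B1: IN[B1] = OUT[B0] = {c@B1, d@B0, f@B1}
Applying B1's transfer function to that IN value gives OUT[B1] (row B1 above).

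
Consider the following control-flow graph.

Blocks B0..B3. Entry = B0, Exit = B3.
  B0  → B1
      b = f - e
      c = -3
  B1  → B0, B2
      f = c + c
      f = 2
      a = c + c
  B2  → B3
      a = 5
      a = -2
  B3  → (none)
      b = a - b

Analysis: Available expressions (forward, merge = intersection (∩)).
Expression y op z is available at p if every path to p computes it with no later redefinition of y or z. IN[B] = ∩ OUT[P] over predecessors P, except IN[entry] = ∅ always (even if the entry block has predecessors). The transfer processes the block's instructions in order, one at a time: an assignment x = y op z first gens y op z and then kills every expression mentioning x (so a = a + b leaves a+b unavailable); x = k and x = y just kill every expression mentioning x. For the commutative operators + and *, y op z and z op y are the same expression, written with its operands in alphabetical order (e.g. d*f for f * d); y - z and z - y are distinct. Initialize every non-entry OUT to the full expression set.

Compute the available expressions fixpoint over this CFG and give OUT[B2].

Converged values:
  B0:   IN={}   OUT={f-e}
  B1:   IN={f-e}   OUT={c+c}
  B2:   IN={c+c}   OUT={c+c}
  B3:   IN={c+c}   OUT={c+c}

Merge at B2: IN[B2] = OUT[B1] = {c+c}
Applying B2's transfer function to that IN value gives OUT[B2] (row B2 above).

Answer: {c+c}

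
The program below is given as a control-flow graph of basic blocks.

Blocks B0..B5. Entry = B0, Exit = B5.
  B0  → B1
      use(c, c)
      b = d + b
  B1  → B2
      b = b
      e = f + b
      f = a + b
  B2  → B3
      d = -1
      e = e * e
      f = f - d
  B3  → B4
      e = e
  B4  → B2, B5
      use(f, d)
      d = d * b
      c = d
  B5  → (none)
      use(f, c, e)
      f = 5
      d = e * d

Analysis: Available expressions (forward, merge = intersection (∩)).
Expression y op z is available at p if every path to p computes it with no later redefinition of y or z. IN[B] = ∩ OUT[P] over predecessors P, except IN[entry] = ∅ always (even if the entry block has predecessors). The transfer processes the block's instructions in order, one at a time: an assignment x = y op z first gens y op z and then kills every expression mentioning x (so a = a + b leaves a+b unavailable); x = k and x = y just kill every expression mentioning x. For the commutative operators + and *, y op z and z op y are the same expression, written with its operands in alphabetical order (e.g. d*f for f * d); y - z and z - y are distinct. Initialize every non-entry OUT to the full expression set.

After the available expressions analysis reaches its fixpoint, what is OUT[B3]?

Answer: {a+b}

Derivation:
Fixpoint table:
  B0:  IN={}  OUT={}
  B1:  IN={}  OUT={a+b}
  B2:  IN={a+b}  OUT={a+b}
  B3:  IN={a+b}  OUT={a+b}
  B4:  IN={a+b}  OUT={a+b}
  B5:  IN={a+b}  OUT={a+b}

Merge at B3: IN[B3] = OUT[B2] = {a+b}
Applying B3's transfer function to that IN value gives OUT[B3] (row B3 above).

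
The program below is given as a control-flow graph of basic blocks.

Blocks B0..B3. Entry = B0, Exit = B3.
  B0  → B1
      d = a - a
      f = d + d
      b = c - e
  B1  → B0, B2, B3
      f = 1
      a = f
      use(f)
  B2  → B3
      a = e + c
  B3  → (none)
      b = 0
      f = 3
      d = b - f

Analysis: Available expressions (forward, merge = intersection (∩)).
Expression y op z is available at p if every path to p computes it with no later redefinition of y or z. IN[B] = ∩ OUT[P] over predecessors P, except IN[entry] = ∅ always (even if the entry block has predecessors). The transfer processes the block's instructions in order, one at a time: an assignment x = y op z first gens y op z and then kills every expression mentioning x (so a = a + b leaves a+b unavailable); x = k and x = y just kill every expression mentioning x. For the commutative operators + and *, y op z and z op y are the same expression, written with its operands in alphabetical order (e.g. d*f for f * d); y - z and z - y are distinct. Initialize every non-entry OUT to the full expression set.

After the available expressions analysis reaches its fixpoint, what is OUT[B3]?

Per-block solution:
  B0: | IN={} | OUT={a-a, c-e, d+d}
  B1: | IN={a-a, c-e, d+d} | OUT={c-e, d+d}
  B2: | IN={c-e, d+d} | OUT={c+e, c-e, d+d}
  B3: | IN={c-e, d+d} | OUT={b-f, c-e}

Merge at B3: IN[B3] = OUT[B1] ∩ OUT[B2] = {c-e, d+d}
Applying B3's transfer function to that IN value gives OUT[B3] (row B3 above).

Answer: {b-f, c-e}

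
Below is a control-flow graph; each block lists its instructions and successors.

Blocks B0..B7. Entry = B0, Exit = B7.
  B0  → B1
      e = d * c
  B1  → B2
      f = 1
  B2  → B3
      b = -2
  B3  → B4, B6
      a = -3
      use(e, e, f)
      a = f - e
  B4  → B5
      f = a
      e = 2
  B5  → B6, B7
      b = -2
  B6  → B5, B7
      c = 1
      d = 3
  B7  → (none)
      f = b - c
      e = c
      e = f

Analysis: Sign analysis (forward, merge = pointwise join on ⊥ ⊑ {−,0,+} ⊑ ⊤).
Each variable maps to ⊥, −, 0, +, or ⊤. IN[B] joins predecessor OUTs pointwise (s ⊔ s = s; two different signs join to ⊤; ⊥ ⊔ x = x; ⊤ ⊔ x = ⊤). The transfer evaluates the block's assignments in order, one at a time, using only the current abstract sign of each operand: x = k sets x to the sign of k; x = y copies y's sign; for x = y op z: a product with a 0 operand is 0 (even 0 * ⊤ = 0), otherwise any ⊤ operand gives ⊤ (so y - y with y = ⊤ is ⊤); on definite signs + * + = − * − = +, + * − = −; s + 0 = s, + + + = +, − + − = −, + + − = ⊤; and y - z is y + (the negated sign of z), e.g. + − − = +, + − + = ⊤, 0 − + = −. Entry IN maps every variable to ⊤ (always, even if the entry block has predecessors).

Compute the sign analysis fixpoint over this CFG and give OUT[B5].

Answer: {a: ⊤, b: -, c: ⊤, d: ⊤, e: ⊤, f: ⊤}

Trace:
Fixpoint table:
  B0:   IN=(all ⊤)   OUT=(all ⊤)
  B1:   IN=(all ⊤)   OUT={f:+; rest ⊤}
  B2:   IN={f:+; rest ⊤}   OUT={b:-, f:+; rest ⊤}
  B3:   IN={b:-, f:+; rest ⊤}   OUT={b:-, f:+; rest ⊤}
  B4:   IN={b:-, f:+; rest ⊤}   OUT={b:-, e:+; rest ⊤}
  B5:   IN={b:-; rest ⊤}   OUT={b:-; rest ⊤}
  B6:   IN={b:-; rest ⊤}   OUT={b:-, c:+, d:+; rest ⊤}
  B7:   IN={b:-; rest ⊤}   OUT={b:-; rest ⊤}

Merge at B5: IN[B5] = OUT[B4] ⊔ OUT[B6] = {a: ⊤, b: -, c: ⊤, d: ⊤, e: ⊤, f: ⊤}
Applying B5's transfer function to that IN value gives OUT[B5] (row B5 above).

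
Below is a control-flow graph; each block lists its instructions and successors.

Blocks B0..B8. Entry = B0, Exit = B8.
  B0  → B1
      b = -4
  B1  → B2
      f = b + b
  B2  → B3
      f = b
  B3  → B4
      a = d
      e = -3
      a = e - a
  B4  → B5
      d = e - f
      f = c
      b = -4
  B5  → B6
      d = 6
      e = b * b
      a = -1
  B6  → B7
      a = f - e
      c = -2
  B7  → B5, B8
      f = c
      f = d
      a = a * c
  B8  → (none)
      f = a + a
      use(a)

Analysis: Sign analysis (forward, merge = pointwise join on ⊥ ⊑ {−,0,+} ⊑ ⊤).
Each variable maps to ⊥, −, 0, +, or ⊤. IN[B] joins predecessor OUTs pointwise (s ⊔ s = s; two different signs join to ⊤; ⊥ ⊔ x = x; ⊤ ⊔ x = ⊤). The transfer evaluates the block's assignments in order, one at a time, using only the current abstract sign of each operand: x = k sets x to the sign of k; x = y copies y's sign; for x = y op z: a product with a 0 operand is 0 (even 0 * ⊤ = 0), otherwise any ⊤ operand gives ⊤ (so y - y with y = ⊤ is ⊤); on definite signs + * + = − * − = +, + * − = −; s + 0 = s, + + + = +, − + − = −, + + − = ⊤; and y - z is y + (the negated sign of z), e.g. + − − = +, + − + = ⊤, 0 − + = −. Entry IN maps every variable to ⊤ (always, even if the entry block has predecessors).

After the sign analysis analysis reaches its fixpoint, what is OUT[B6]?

Answer: {a: ⊤, b: -, c: -, d: +, e: +, f: ⊤}

Trace:
Fixpoint table:
  B0:  IN=(all ⊤)  OUT={b:-; rest ⊤}
  B1:  IN={b:-; rest ⊤}  OUT={b:-, f:-; rest ⊤}
  B2:  IN={b:-, f:-; rest ⊤}  OUT={b:-, f:-; rest ⊤}
  B3:  IN={b:-, f:-; rest ⊤}  OUT={b:-, e:-, f:-; rest ⊤}
  B4:  IN={b:-, e:-, f:-; rest ⊤}  OUT={b:-, e:-; rest ⊤}
  B5:  IN={b:-; rest ⊤}  OUT={a:-, b:-, d:+, e:+; rest ⊤}
  B6:  IN={a:-, b:-, d:+, e:+; rest ⊤}  OUT={b:-, c:-, d:+, e:+; rest ⊤}
  B7:  IN={b:-, c:-, d:+, e:+; rest ⊤}  OUT={b:-, c:-, d:+, e:+, f:+; rest ⊤}
  B8:  IN={b:-, c:-, d:+, e:+, f:+; rest ⊤}  OUT={b:-, c:-, d:+, e:+; rest ⊤}

Merge at B6: IN[B6] = OUT[B5] = {a: -, b: -, c: ⊤, d: +, e: +, f: ⊤}
Applying B6's transfer function to that IN value gives OUT[B6] (row B6 above).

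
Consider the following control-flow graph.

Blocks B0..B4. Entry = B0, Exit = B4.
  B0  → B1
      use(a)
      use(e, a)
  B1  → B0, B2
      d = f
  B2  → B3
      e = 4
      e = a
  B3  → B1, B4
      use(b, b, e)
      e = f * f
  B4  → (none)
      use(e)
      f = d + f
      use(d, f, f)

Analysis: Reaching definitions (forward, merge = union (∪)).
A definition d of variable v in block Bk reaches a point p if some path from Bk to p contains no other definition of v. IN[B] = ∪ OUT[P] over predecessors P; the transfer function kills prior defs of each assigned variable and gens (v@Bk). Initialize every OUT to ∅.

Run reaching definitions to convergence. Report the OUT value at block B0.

Answer: {d@B1, e@B3}

Working:
Converged values:
  B0:   IN={d@B1, e@B3}   OUT={d@B1, e@B3}
  B1:   IN={d@B1, e@B3}   OUT={d@B1, e@B3}
  B2:   IN={d@B1, e@B3}   OUT={d@B1, e@B2}
  B3:   IN={d@B1, e@B2}   OUT={d@B1, e@B3}
  B4:   IN={d@B1, e@B3}   OUT={d@B1, e@B3, f@B4}

Merge at B0 (entry node, so the boundary value {} is joined with the incoming edge(s)): IN[B0] = {} ⊔ OUT[B1] = {d@B1, e@B3}
Applying B0's transfer function to that IN value gives OUT[B0] (row B0 above).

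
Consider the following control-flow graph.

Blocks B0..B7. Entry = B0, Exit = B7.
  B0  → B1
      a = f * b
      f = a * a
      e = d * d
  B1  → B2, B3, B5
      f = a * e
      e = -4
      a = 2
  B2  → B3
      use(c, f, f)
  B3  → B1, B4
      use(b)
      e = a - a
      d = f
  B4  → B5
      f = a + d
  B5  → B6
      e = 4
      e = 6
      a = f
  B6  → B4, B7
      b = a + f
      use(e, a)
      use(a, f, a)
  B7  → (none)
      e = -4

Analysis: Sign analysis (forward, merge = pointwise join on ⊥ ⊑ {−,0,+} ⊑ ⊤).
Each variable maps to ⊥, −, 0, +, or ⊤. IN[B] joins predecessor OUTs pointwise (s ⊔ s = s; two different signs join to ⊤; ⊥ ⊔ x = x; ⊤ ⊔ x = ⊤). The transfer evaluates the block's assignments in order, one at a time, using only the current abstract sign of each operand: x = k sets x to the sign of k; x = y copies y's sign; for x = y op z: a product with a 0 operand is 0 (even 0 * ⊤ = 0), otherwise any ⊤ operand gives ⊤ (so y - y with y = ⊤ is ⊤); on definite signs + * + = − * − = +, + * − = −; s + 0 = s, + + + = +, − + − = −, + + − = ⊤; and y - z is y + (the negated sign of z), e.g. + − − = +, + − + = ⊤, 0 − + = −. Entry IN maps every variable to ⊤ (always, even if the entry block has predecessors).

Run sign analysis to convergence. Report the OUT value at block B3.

Answer: {a: +, b: ⊤, c: ⊤, d: ⊤, e: ⊤, f: ⊤}

Derivation:
Fixpoint table:
  B0:   IN=(all ⊤)   OUT=(all ⊤)
  B1:   IN=(all ⊤)   OUT={a:+, e:-; rest ⊤}
  B2:   IN={a:+, e:-; rest ⊤}   OUT={a:+, e:-; rest ⊤}
  B3:   IN={a:+, e:-; rest ⊤}   OUT={a:+; rest ⊤}
  B4:   IN=(all ⊤)   OUT=(all ⊤)
  B5:   IN=(all ⊤)   OUT={e:+; rest ⊤}
  B6:   IN={e:+; rest ⊤}   OUT={e:+; rest ⊤}
  B7:   IN={e:+; rest ⊤}   OUT={e:-; rest ⊤}

Merge at B3: IN[B3] = OUT[B1] ⊔ OUT[B2] = {a: +, b: ⊤, c: ⊤, d: ⊤, e: -, f: ⊤}
Applying B3's transfer function to that IN value gives OUT[B3] (row B3 above).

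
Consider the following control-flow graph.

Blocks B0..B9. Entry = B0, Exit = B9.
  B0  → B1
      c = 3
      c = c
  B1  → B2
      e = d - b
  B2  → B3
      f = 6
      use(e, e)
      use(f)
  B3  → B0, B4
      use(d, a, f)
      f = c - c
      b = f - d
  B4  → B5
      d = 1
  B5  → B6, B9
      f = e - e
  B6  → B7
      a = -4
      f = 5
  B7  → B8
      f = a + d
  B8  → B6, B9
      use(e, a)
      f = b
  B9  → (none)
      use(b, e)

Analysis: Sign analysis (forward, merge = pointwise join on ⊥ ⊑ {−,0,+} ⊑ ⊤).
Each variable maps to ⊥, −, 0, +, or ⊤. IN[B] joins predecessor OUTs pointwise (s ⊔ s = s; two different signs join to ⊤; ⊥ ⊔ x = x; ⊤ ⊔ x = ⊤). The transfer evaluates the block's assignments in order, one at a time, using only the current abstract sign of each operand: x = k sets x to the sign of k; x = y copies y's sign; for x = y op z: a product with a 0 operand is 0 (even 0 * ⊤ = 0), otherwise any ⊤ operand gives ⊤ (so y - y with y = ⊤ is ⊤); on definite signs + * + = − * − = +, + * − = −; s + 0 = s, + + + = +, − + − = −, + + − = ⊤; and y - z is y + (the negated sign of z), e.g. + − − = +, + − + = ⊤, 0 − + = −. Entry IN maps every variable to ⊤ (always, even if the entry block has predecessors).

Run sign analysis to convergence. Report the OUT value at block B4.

Fixpoint table:
  B0:   IN=(all ⊤)   OUT={c:+; rest ⊤}
  B1:   IN={c:+; rest ⊤}   OUT={c:+; rest ⊤}
  B2:   IN={c:+; rest ⊤}   OUT={c:+, f:+; rest ⊤}
  B3:   IN={c:+, f:+; rest ⊤}   OUT={c:+; rest ⊤}
  B4:   IN={c:+; rest ⊤}   OUT={c:+, d:+; rest ⊤}
  B5:   IN={c:+, d:+; rest ⊤}   OUT={c:+, d:+; rest ⊤}
  B6:   IN={c:+, d:+; rest ⊤}   OUT={a:-, c:+, d:+, f:+; rest ⊤}
  B7:   IN={a:-, c:+, d:+, f:+; rest ⊤}   OUT={a:-, c:+, d:+; rest ⊤}
  B8:   IN={a:-, c:+, d:+; rest ⊤}   OUT={a:-, c:+, d:+; rest ⊤}
  B9:   IN={c:+, d:+; rest ⊤}   OUT={c:+, d:+; rest ⊤}

Merge at B4: IN[B4] = OUT[B3] = {a: ⊤, b: ⊤, c: +, d: ⊤, e: ⊤, f: ⊤}
Applying B4's transfer function to that IN value gives OUT[B4] (row B4 above).

Answer: {a: ⊤, b: ⊤, c: +, d: +, e: ⊤, f: ⊤}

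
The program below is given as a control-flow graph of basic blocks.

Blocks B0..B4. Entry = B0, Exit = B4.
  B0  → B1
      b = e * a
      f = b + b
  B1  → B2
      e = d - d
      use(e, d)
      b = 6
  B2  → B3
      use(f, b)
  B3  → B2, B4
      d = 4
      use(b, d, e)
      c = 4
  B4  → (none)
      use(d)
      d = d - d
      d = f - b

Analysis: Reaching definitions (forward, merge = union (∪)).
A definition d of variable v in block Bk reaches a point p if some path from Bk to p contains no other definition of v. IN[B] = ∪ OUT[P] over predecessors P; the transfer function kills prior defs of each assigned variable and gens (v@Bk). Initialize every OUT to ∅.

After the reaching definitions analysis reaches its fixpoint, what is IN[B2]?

Fixpoint table:
  B0:   IN={}   OUT={b@B0, f@B0}
  B1:   IN={b@B0, f@B0}   OUT={b@B1, e@B1, f@B0}
  B2:   IN={b@B1, c@B3, d@B3, e@B1, f@B0}   OUT={b@B1, c@B3, d@B3, e@B1, f@B0}
  B3:   IN={b@B1, c@B3, d@B3, e@B1, f@B0}   OUT={b@B1, c@B3, d@B3, e@B1, f@B0}
  B4:   IN={b@B1, c@B3, d@B3, e@B1, f@B0}   OUT={b@B1, c@B3, d@B4, e@B1, f@B0}

Merge at B2: IN[B2] = OUT[B1] ⊔ OUT[B3] = {b@B1, c@B3, d@B3, e@B1, f@B0}

Answer: {b@B1, c@B3, d@B3, e@B1, f@B0}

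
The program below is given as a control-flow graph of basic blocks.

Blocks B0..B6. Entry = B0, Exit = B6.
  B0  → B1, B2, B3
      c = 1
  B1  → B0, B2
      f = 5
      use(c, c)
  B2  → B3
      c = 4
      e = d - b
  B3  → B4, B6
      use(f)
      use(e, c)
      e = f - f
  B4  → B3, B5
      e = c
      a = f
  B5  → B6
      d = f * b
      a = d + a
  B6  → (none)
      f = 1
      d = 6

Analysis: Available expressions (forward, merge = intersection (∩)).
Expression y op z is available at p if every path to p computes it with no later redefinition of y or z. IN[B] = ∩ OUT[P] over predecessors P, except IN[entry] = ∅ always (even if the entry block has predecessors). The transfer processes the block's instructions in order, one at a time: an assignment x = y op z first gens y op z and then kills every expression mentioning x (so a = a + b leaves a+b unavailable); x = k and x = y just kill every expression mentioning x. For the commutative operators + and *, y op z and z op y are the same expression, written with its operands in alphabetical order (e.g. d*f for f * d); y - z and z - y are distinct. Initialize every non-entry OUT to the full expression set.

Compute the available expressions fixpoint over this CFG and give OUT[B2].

Answer: {d-b}

Working:
Per-block solution:
  B0:  IN={}  OUT={}
  B1:  IN={}  OUT={}
  B2:  IN={}  OUT={d-b}
  B3:  IN={}  OUT={f-f}
  B4:  IN={f-f}  OUT={f-f}
  B5:  IN={f-f}  OUT={b*f, f-f}
  B6:  IN={f-f}  OUT={}

Merge at B2: IN[B2] = OUT[B0] ∩ OUT[B1] = {}
Applying B2's transfer function to that IN value gives OUT[B2] (row B2 above).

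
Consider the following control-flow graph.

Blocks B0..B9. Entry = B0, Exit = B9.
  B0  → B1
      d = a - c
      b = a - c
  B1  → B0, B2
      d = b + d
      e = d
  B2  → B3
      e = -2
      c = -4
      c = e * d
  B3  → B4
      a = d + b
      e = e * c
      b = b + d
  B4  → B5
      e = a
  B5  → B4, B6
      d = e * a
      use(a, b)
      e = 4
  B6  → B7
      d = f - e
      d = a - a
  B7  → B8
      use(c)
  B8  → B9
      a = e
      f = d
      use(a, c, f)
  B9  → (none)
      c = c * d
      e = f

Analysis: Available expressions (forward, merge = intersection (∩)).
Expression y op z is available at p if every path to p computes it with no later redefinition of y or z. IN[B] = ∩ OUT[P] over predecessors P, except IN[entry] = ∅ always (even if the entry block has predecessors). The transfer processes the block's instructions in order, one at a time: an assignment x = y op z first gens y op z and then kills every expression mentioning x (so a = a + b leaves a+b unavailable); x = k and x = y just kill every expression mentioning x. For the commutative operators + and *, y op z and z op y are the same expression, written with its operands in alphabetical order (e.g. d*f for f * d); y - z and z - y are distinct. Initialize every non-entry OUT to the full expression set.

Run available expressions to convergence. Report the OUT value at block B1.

Per-block solution:
  B0: | IN={} | OUT={a-c}
  B1: | IN={a-c} | OUT={a-c}
  B2: | IN={a-c} | OUT={d*e}
  B3: | IN={d*e} | OUT={}
  B4: | IN={} | OUT={}
  B5: | IN={} | OUT={}
  B6: | IN={} | OUT={a-a, f-e}
  B7: | IN={a-a, f-e} | OUT={a-a, f-e}
  B8: | IN={a-a, f-e} | OUT={}
  B9: | IN={} | OUT={}

Merge at B1: IN[B1] = OUT[B0] = {a-c}
Applying B1's transfer function to that IN value gives OUT[B1] (row B1 above).

Answer: {a-c}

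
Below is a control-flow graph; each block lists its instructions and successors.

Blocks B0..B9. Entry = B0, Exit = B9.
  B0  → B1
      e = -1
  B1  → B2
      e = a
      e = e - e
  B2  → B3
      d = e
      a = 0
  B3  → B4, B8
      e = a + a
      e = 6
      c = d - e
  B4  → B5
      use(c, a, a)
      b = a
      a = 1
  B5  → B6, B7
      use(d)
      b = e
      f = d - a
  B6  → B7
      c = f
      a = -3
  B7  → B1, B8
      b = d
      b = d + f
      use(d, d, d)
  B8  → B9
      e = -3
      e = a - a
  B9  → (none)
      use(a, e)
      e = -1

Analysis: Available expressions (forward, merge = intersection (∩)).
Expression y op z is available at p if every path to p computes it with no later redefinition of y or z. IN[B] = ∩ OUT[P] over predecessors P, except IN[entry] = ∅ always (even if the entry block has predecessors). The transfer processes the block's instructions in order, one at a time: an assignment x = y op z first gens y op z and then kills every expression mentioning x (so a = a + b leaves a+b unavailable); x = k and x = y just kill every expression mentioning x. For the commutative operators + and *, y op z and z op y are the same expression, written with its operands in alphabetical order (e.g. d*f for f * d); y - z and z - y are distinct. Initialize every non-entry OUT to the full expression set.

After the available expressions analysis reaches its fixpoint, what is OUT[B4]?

Per-block solution:
  B0:   IN={}   OUT={}
  B1:   IN={}   OUT={}
  B2:   IN={}   OUT={}
  B3:   IN={}   OUT={a+a, d-e}
  B4:   IN={a+a, d-e}   OUT={d-e}
  B5:   IN={d-e}   OUT={d-a, d-e}
  B6:   IN={d-a, d-e}   OUT={d-e}
  B7:   IN={d-e}   OUT={d+f, d-e}
  B8:   IN={d-e}   OUT={a-a}
  B9:   IN={a-a}   OUT={a-a}

Merge at B4: IN[B4] = OUT[B3] = {a+a, d-e}
Applying B4's transfer function to that IN value gives OUT[B4] (row B4 above).

Answer: {d-e}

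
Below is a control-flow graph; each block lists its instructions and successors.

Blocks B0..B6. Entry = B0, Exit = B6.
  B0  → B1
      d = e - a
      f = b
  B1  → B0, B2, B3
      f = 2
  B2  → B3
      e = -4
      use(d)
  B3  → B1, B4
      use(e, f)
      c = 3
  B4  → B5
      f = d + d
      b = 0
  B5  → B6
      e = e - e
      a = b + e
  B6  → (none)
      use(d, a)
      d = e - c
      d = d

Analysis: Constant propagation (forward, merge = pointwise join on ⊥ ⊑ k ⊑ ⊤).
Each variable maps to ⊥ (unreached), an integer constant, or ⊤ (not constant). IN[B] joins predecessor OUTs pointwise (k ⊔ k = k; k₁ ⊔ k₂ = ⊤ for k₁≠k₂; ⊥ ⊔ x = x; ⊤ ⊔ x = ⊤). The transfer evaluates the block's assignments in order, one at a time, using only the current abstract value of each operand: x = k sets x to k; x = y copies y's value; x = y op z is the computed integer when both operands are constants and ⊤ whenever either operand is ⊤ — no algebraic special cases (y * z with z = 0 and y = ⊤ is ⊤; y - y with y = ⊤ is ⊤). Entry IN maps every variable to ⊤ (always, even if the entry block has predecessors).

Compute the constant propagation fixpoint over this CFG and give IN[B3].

Answer: {a: ⊤, b: ⊤, c: ⊤, d: ⊤, e: ⊤, f: 2}

Trace:
Converged values:
  B0: | IN=(all ⊤) | OUT=(all ⊤)
  B1: | IN=(all ⊤) | OUT={f:2; rest ⊤}
  B2: | IN={f:2; rest ⊤} | OUT={e:-4, f:2; rest ⊤}
  B3: | IN={f:2; rest ⊤} | OUT={c:3, f:2; rest ⊤}
  B4: | IN={c:3, f:2; rest ⊤} | OUT={b:0, c:3; rest ⊤}
  B5: | IN={b:0, c:3; rest ⊤} | OUT={b:0, c:3; rest ⊤}
  B6: | IN={b:0, c:3; rest ⊤} | OUT={b:0, c:3; rest ⊤}

Merge at B3: IN[B3] = OUT[B1] ⊔ OUT[B2] = {a: ⊤, b: ⊤, c: ⊤, d: ⊤, e: ⊤, f: 2}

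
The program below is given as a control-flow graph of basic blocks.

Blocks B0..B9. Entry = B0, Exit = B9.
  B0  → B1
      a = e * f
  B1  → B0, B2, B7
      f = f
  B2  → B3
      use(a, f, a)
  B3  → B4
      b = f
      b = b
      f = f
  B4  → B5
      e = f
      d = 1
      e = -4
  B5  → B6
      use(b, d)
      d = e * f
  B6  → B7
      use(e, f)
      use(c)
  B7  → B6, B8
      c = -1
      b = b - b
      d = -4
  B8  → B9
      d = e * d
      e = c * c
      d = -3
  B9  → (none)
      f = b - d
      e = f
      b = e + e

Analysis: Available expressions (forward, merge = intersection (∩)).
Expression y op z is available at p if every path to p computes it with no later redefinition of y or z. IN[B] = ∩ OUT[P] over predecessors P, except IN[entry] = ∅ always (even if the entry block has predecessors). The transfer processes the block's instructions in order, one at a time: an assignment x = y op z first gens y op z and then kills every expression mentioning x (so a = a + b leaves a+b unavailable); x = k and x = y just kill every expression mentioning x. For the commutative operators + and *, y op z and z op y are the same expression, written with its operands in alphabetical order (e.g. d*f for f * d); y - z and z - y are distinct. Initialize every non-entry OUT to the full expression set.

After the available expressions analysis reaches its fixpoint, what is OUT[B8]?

Answer: {c*c}

Derivation:
Converged values:
  B0:  IN={}  OUT={e*f}
  B1:  IN={e*f}  OUT={}
  B2:  IN={}  OUT={}
  B3:  IN={}  OUT={}
  B4:  IN={}  OUT={}
  B5:  IN={}  OUT={e*f}
  B6:  IN={}  OUT={}
  B7:  IN={}  OUT={}
  B8:  IN={}  OUT={c*c}
  B9:  IN={c*c}  OUT={c*c, e+e}

Merge at B8: IN[B8] = OUT[B7] = {}
Applying B8's transfer function to that IN value gives OUT[B8] (row B8 above).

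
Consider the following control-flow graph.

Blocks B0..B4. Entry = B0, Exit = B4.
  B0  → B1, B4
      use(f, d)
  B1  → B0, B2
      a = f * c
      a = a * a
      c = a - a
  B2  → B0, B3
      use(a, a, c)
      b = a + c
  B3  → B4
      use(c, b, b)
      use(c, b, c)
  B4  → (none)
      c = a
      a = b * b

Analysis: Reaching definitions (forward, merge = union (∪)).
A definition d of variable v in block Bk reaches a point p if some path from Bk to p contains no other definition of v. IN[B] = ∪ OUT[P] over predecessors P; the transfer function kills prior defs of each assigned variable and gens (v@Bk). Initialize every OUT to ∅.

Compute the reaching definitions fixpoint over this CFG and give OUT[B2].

Answer: {a@B1, b@B2, c@B1}

Trace:
Per-block solution:
  B0:   IN={a@B1, b@B2, c@B1}   OUT={a@B1, b@B2, c@B1}
  B1:   IN={a@B1, b@B2, c@B1}   OUT={a@B1, b@B2, c@B1}
  B2:   IN={a@B1, b@B2, c@B1}   OUT={a@B1, b@B2, c@B1}
  B3:   IN={a@B1, b@B2, c@B1}   OUT={a@B1, b@B2, c@B1}
  B4:   IN={a@B1, b@B2, c@B1}   OUT={a@B4, b@B2, c@B4}

Merge at B2: IN[B2] = OUT[B1] = {a@B1, b@B2, c@B1}
Applying B2's transfer function to that IN value gives OUT[B2] (row B2 above).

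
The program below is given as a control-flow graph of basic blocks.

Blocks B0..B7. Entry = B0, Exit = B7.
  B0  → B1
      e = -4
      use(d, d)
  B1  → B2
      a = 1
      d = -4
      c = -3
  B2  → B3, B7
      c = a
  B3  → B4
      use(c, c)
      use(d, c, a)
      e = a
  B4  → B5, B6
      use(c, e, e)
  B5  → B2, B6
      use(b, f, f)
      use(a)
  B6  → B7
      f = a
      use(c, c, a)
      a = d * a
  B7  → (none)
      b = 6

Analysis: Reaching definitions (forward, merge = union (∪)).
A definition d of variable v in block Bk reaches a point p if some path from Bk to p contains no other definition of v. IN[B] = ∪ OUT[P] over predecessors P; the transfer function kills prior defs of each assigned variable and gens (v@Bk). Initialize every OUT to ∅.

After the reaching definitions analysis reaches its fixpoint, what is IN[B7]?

Answer: {a@B1, a@B6, c@B2, d@B1, e@B0, e@B3, f@B6}

Trace:
Per-block solution:
  B0: | IN={} | OUT={e@B0}
  B1: | IN={e@B0} | OUT={a@B1, c@B1, d@B1, e@B0}
  B2: | IN={a@B1, c@B1, c@B2, d@B1, e@B0, e@B3} | OUT={a@B1, c@B2, d@B1, e@B0, e@B3}
  B3: | IN={a@B1, c@B2, d@B1, e@B0, e@B3} | OUT={a@B1, c@B2, d@B1, e@B3}
  B4: | IN={a@B1, c@B2, d@B1, e@B3} | OUT={a@B1, c@B2, d@B1, e@B3}
  B5: | IN={a@B1, c@B2, d@B1, e@B3} | OUT={a@B1, c@B2, d@B1, e@B3}
  B6: | IN={a@B1, c@B2, d@B1, e@B3} | OUT={a@B6, c@B2, d@B1, e@B3, f@B6}
  B7: | IN={a@B1, a@B6, c@B2, d@B1, e@B0, e@B3, f@B6} | OUT={a@B1, a@B6, b@B7, c@B2, d@B1, e@B0, e@B3, f@B6}

Merge at B7: IN[B7] = OUT[B2] ⊔ OUT[B6] = {a@B1, a@B6, c@B2, d@B1, e@B0, e@B3, f@B6}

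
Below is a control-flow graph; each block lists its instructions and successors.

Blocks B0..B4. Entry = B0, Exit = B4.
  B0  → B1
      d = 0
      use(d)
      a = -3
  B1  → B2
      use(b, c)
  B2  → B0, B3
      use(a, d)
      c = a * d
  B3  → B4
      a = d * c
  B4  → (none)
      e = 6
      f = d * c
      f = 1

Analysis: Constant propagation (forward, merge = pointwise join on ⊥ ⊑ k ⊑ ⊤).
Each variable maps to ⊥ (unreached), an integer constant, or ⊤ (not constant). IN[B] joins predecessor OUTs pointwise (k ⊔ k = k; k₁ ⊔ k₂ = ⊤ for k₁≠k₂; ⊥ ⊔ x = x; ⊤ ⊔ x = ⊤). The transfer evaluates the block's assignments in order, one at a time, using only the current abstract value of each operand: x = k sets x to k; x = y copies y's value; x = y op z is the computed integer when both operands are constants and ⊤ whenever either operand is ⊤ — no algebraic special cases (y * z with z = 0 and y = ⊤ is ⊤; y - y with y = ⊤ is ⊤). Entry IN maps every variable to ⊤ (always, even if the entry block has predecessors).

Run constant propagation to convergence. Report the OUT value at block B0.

Answer: {a: -3, b: ⊤, c: ⊤, d: 0, e: ⊤, f: ⊤}

Working:
Converged values:
  B0:   IN=(all ⊤)   OUT={a:-3, d:0; rest ⊤}
  B1:   IN={a:-3, d:0; rest ⊤}   OUT={a:-3, d:0; rest ⊤}
  B2:   IN={a:-3, d:0; rest ⊤}   OUT={a:-3, c:0, d:0; rest ⊤}
  B3:   IN={a:-3, c:0, d:0; rest ⊤}   OUT={a:0, c:0, d:0; rest ⊤}
  B4:   IN={a:0, c:0, d:0; rest ⊤}   OUT={a:0, c:0, d:0, e:6, f:1; rest ⊤}

Merge at B0 (entry node, so the boundary value (all ⊤) is joined with the incoming edge(s)): IN[B0] = (all ⊤) ⊔ OUT[B2] = {a: ⊤, b: ⊤, c: ⊤, d: ⊤, e: ⊤, f: ⊤}
Applying B0's transfer function to that IN value gives OUT[B0] (row B0 above).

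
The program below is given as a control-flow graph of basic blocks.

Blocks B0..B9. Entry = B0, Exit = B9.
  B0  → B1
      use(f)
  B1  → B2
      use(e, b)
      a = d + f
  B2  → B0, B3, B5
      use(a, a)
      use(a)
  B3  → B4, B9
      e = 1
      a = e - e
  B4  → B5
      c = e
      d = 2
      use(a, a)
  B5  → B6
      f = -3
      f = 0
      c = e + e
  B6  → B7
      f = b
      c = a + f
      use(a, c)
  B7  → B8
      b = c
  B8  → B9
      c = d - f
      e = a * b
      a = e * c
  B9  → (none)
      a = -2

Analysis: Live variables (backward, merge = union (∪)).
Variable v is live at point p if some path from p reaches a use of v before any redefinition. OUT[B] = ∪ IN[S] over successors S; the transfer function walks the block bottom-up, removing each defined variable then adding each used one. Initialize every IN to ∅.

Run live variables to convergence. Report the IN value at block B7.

Converged values:
  B0:   IN={b, d, e, f}   OUT={b, d, e, f}
  B1:   IN={b, d, e, f}   OUT={a, b, d, e, f}
  B2:   IN={a, b, d, e, f}   OUT={a, b, d, e, f}
  B3:   IN={b}   OUT={a, b, e}
  B4:   IN={a, b, e}   OUT={a, b, d, e}
  B5:   IN={a, b, d, e}   OUT={a, b, d}
  B6:   IN={a, b, d}   OUT={a, c, d, f}
  B7:   IN={a, c, d, f}   OUT={a, b, d, f}
  B8:   IN={a, b, d, f}   OUT={}
  B9:   IN={}   OUT={}

Merge at B7: OUT[B7] = IN[B8] = {a, b, d, f}
Applying B7's transfer function to that OUT value gives IN[B7] (row B7 above).

Answer: {a, c, d, f}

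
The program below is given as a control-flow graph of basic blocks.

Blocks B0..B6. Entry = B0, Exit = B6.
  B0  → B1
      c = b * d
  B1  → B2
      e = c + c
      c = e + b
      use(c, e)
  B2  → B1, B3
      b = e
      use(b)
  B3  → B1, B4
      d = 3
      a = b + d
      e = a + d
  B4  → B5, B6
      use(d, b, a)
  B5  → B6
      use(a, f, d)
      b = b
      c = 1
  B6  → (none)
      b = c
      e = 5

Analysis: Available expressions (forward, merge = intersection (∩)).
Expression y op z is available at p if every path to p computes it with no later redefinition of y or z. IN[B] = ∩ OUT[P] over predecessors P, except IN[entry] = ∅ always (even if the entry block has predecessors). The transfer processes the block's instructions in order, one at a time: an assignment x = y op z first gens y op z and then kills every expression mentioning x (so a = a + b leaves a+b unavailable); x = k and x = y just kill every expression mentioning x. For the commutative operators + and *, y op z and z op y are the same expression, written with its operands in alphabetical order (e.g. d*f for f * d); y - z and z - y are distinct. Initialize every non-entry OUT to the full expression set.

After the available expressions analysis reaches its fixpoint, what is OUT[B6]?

Converged values:
  B0: | IN={} | OUT={b*d}
  B1: | IN={} | OUT={b+e}
  B2: | IN={b+e} | OUT={}
  B3: | IN={} | OUT={a+d, b+d}
  B4: | IN={a+d, b+d} | OUT={a+d, b+d}
  B5: | IN={a+d, b+d} | OUT={a+d}
  B6: | IN={a+d} | OUT={a+d}

Merge at B6: IN[B6] = OUT[B4] ∩ OUT[B5] = {a+d}
Applying B6's transfer function to that IN value gives OUT[B6] (row B6 above).

Answer: {a+d}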